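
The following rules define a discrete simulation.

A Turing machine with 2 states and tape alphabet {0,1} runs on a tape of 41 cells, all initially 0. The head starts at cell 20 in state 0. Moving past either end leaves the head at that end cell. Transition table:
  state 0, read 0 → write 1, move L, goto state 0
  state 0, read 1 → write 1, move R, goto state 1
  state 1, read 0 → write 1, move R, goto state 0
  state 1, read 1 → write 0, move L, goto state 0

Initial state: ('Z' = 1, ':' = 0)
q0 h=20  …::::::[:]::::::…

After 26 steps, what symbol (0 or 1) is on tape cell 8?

0) q0 h=20  …::::::[:]::::::…
1) q0 h=19  …::::::[:]Z:::::…
2) q0 h=18  …::::::[:]ZZ::::…
3) q0 h=17  …::::::[:]ZZZ:::…
4) q0 h=16  …::::::[:]ZZZZ::…
5) q0 h=15  …::::::[:]ZZZZZ:…
6) q0 h=14  …::::::[:]ZZZZZZ…
7) q0 h=13  …::::::[:]ZZZZZZ…
8) q0 h=12  …::::::[:]ZZZZZZ…
9) q0 h=11  …::::::[:]ZZZZZZ…
10) q0 h=10  …::::::[:]ZZZZZZ…
11) q0 h= 9  …::::::[:]ZZZZZZ…
12) q0 h= 8  …::::::[:]ZZZZZZ…
13) q0 h= 7  …::::::[:]ZZZZZZ…
14) q0 h= 6  |::::::[:]ZZZZZZ…
15) q0 h= 5  |:::::[:]ZZZZZZ…
16) q0 h= 4  |::::[:]ZZZZZZ…
17) q0 h= 3  |:::[:]ZZZZZZ…
18) q0 h= 2  |::[:]ZZZZZZ…
19) q0 h= 1  |:[:]ZZZZZZ…
20) q0 h= 0  |[:]ZZZZZZ…
21) q0 h= 0  |[Z]ZZZZZZ…
22) q1 h= 1  |Z[Z]ZZZZZZ…
23) q0 h= 0  |[Z]:ZZZZZ…
24) q1 h= 1  |Z[:]ZZZZZZ…
25) q0 h= 2  |ZZ[Z]ZZZZZZ…
26) q1 h= 3  |ZZZ[Z]ZZZZZZ…

1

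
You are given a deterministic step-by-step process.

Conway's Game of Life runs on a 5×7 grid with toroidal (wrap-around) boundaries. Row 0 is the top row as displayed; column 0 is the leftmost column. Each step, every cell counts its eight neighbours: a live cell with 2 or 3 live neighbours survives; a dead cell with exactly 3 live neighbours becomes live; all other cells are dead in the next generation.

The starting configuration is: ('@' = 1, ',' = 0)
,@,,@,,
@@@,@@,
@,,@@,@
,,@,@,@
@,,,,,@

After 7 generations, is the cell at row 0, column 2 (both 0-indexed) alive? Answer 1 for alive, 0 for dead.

1

[0] ,@,,@,,
@@@,@@,
@,,@@,@
,,@,@,@
@,,,,,@
[1] ,,@@@,,
,,@,,,,
,,,,,,,
,@,,@,,
@@,@,,@
[2] @,,,@,,
,,@,,,,
,,,,,,,
,@@,,,,
@@,,,@,
[3] @,,,,,@
,,,,,,,
,@@,,,,
@@@,,,,
@,@,,,@
[4] @@,,,,@
@@,,,,,
@,@,,,,
,,,@,,@
,,@,,,,
[5] ,,@,,,@
,,@,,,,
@,@,,,@
,@@@,,,
,@@,,,@
[6] @,@@,,,
@,@@,,@
@,,,,,,
,,,@,,@
,,,,,,,
[7] @,@@,,@
@,@@,,@
@@@@,,,
,,,,,,,
,,@@,,,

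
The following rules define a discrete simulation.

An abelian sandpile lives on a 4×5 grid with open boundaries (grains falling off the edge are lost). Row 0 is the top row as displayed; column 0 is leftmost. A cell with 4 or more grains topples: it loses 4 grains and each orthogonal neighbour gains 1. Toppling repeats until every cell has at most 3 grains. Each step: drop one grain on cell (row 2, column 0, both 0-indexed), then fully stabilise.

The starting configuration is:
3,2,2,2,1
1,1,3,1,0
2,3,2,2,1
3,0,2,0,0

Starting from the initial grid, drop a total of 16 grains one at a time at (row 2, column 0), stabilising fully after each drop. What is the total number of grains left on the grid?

[0] 3,2,2,2,1
1,1,3,1,0
2,3,2,2,1
3,0,2,0,0
[1] 3,2,2,2,1
1,1,3,1,0
3,3,2,2,1
3,0,2,0,0
[2] 3,2,2,2,1
2,2,3,1,0
2,0,3,2,1
0,2,2,0,0
[3] 3,2,2,2,1
2,2,3,1,0
3,0,3,2,1
0,2,2,0,0
[4] 3,2,2,2,1
3,2,3,1,0
0,1,3,2,1
1,2,2,0,0
[5] 3,2,2,2,1
3,2,3,1,0
1,1,3,2,1
1,2,2,0,0
[6] 3,2,2,2,1
3,2,3,1,0
2,1,3,2,1
1,2,2,0,0
[7] 3,2,2,2,1
3,2,3,1,0
3,1,3,2,1
1,2,2,0,0
[8] 0,3,2,2,1
1,3,3,1,0
1,2,3,2,1
2,2,2,0,0
[9] 0,3,2,2,1
1,3,3,1,0
2,2,3,2,1
2,2,2,0,0
[10] 0,3,2,2,1
1,3,3,1,0
3,2,3,2,1
2,2,2,0,0
[11] 0,3,2,2,1
2,3,3,1,0
0,3,3,2,1
3,2,2,0,0
[12] 0,3,2,2,1
2,3,3,1,0
1,3,3,2,1
3,2,2,0,0
[13] 0,3,2,2,1
2,3,3,1,0
2,3,3,2,1
3,2,2,0,0
[14] 0,3,2,2,1
2,3,3,1,0
3,3,3,2,1
3,2,2,0,0
[15] 2,1,0,3,1
0,3,2,2,0
3,3,2,3,1
1,1,0,1,0
[16] 2,2,0,3,1
2,0,3,2,0
1,1,3,3,1
2,2,0,1,0

29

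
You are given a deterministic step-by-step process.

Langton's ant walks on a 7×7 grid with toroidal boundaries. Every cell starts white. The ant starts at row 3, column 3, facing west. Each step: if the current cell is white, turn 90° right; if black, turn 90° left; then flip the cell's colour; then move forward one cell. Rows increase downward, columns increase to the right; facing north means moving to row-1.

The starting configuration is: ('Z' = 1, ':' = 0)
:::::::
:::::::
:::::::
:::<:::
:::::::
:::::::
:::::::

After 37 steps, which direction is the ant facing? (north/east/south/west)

[0] :::::::
:::::::
:::::::
:::<:::
:::::::
:::::::
:::::::
[1] :::::::
:::::::
:::^:::
:::Z:::
:::::::
:::::::
:::::::
[2] :::::::
:::::::
:::Z>::
:::Z:::
:::::::
:::::::
:::::::
[3] :::::::
:::::::
:::ZZ::
:::Zv::
:::::::
:::::::
:::::::
[4] :::::::
:::::::
:::ZZ::
:::<Z::
:::::::
:::::::
:::::::
[5] :::::::
:::::::
:::ZZ::
::::Z::
:::v:::
:::::::
:::::::
[6] :::::::
:::::::
:::ZZ::
::::Z::
::<Z:::
:::::::
:::::::
[7] :::::::
:::::::
:::ZZ::
::^:Z::
::ZZ:::
:::::::
:::::::
[8] :::::::
:::::::
:::ZZ::
::Z>Z::
::ZZ:::
:::::::
:::::::
[9] :::::::
:::::::
:::ZZ::
::ZZZ::
::Zv:::
:::::::
:::::::
[10] :::::::
:::::::
:::ZZ::
::ZZZ::
::Z:>::
:::::::
:::::::
[11] :::::::
:::::::
:::ZZ::
::ZZZ::
::Z:Z::
::::v::
:::::::
[12] :::::::
:::::::
:::ZZ::
::ZZZ::
::Z:Z::
:::<Z::
:::::::
[13] :::::::
:::::::
:::ZZ::
::ZZZ::
::Z^Z::
:::ZZ::
:::::::
[14] :::::::
:::::::
:::ZZ::
::ZZZ::
::ZZ>::
:::ZZ::
:::::::
[15] :::::::
:::::::
:::ZZ::
::ZZ^::
::ZZ:::
:::ZZ::
:::::::
[16] :::::::
:::::::
:::ZZ::
::Z<:::
::ZZ:::
:::ZZ::
:::::::
[17] :::::::
:::::::
:::ZZ::
::Z::::
::Zv:::
:::ZZ::
:::::::
[18] :::::::
:::::::
:::ZZ::
::Z::::
::Z:>::
:::ZZ::
:::::::
[19] :::::::
:::::::
:::ZZ::
::Z::::
::Z:Z::
:::Zv::
:::::::
[20] :::::::
:::::::
:::ZZ::
::Z::::
::Z:Z::
:::Z:>:
:::::::
[21] :::::::
:::::::
:::ZZ::
::Z::::
::Z:Z::
:::Z:Z:
:::::v:
[22] :::::::
:::::::
:::ZZ::
::Z::::
::Z:Z::
:::Z:Z:
::::<Z:
[23] :::::::
:::::::
:::ZZ::
::Z::::
::Z:Z::
:::Z^Z:
::::ZZ:
[24] :::::::
:::::::
:::ZZ::
::Z::::
::Z:Z::
:::ZZ>:
::::ZZ:
[25] :::::::
:::::::
:::ZZ::
::Z::::
::Z:Z^:
:::ZZ::
::::ZZ:
[26] :::::::
:::::::
:::ZZ::
::Z::::
::Z:ZZ>
:::ZZ::
::::ZZ:
[27] :::::::
:::::::
:::ZZ::
::Z::::
::Z:ZZZ
:::ZZ:v
::::ZZ:
[28] :::::::
:::::::
:::ZZ::
::Z::::
::Z:ZZZ
:::ZZ<Z
::::ZZ:
[29] :::::::
:::::::
:::ZZ::
::Z::::
::Z:Z^Z
:::ZZZZ
::::ZZ:
[30] :::::::
:::::::
:::ZZ::
::Z::::
::Z:<:Z
:::ZZZZ
::::ZZ:
[31] :::::::
:::::::
:::ZZ::
::Z::::
::Z:::Z
:::ZvZZ
::::ZZ:
[32] :::::::
:::::::
:::ZZ::
::Z::::
::Z:::Z
:::Z:>Z
::::ZZ:
[33] :::::::
:::::::
:::ZZ::
::Z::::
::Z::^Z
:::Z::Z
::::ZZ:
[34] :::::::
:::::::
:::ZZ::
::Z::::
::Z::Z>
:::Z::Z
::::ZZ:
[35] :::::::
:::::::
:::ZZ::
::Z:::^
::Z::Z:
:::Z::Z
::::ZZ:
[36] :::::::
:::::::
:::ZZ::
>:Z:::Z
::Z::Z:
:::Z::Z
::::ZZ:
[37] :::::::
:::::::
:::ZZ::
Z:Z:::Z
v:Z::Z:
:::Z::Z
::::ZZ:

south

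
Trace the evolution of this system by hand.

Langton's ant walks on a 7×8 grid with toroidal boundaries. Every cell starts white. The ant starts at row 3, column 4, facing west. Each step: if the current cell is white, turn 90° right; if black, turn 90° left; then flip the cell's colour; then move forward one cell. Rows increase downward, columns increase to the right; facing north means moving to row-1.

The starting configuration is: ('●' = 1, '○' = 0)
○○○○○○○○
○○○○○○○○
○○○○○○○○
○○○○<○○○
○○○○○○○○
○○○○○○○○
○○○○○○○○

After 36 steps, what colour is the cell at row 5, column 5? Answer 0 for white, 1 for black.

0

t=0: ○○○○○○○○
○○○○○○○○
○○○○○○○○
○○○○<○○○
○○○○○○○○
○○○○○○○○
○○○○○○○○
t=1: ○○○○○○○○
○○○○○○○○
○○○○^○○○
○○○○●○○○
○○○○○○○○
○○○○○○○○
○○○○○○○○
t=2: ○○○○○○○○
○○○○○○○○
○○○○●>○○
○○○○●○○○
○○○○○○○○
○○○○○○○○
○○○○○○○○
t=3: ○○○○○○○○
○○○○○○○○
○○○○●●○○
○○○○●v○○
○○○○○○○○
○○○○○○○○
○○○○○○○○
t=4: ○○○○○○○○
○○○○○○○○
○○○○●●○○
○○○○<●○○
○○○○○○○○
○○○○○○○○
○○○○○○○○
t=5: ○○○○○○○○
○○○○○○○○
○○○○●●○○
○○○○○●○○
○○○○v○○○
○○○○○○○○
○○○○○○○○
t=6: ○○○○○○○○
○○○○○○○○
○○○○●●○○
○○○○○●○○
○○○<●○○○
○○○○○○○○
○○○○○○○○
t=7: ○○○○○○○○
○○○○○○○○
○○○○●●○○
○○○^○●○○
○○○●●○○○
○○○○○○○○
○○○○○○○○
t=8: ○○○○○○○○
○○○○○○○○
○○○○●●○○
○○○●>●○○
○○○●●○○○
○○○○○○○○
○○○○○○○○
t=9: ○○○○○○○○
○○○○○○○○
○○○○●●○○
○○○●●●○○
○○○●v○○○
○○○○○○○○
○○○○○○○○
t=10: ○○○○○○○○
○○○○○○○○
○○○○●●○○
○○○●●●○○
○○○●○>○○
○○○○○○○○
○○○○○○○○
t=11: ○○○○○○○○
○○○○○○○○
○○○○●●○○
○○○●●●○○
○○○●○●○○
○○○○○v○○
○○○○○○○○
t=12: ○○○○○○○○
○○○○○○○○
○○○○●●○○
○○○●●●○○
○○○●○●○○
○○○○<●○○
○○○○○○○○
t=13: ○○○○○○○○
○○○○○○○○
○○○○●●○○
○○○●●●○○
○○○●^●○○
○○○○●●○○
○○○○○○○○
t=14: ○○○○○○○○
○○○○○○○○
○○○○●●○○
○○○●●●○○
○○○●●>○○
○○○○●●○○
○○○○○○○○
t=15: ○○○○○○○○
○○○○○○○○
○○○○●●○○
○○○●●^○○
○○○●●○○○
○○○○●●○○
○○○○○○○○
t=16: ○○○○○○○○
○○○○○○○○
○○○○●●○○
○○○●<○○○
○○○●●○○○
○○○○●●○○
○○○○○○○○
t=17: ○○○○○○○○
○○○○○○○○
○○○○●●○○
○○○●○○○○
○○○●v○○○
○○○○●●○○
○○○○○○○○
t=18: ○○○○○○○○
○○○○○○○○
○○○○●●○○
○○○●○○○○
○○○●○>○○
○○○○●●○○
○○○○○○○○
t=19: ○○○○○○○○
○○○○○○○○
○○○○●●○○
○○○●○○○○
○○○●○●○○
○○○○●v○○
○○○○○○○○
t=20: ○○○○○○○○
○○○○○○○○
○○○○●●○○
○○○●○○○○
○○○●○●○○
○○○○●○>○
○○○○○○○○
t=21: ○○○○○○○○
○○○○○○○○
○○○○●●○○
○○○●○○○○
○○○●○●○○
○○○○●○●○
○○○○○○v○
t=22: ○○○○○○○○
○○○○○○○○
○○○○●●○○
○○○●○○○○
○○○●○●○○
○○○○●○●○
○○○○○<●○
t=23: ○○○○○○○○
○○○○○○○○
○○○○●●○○
○○○●○○○○
○○○●○●○○
○○○○●^●○
○○○○○●●○
t=24: ○○○○○○○○
○○○○○○○○
○○○○●●○○
○○○●○○○○
○○○●○●○○
○○○○●●>○
○○○○○●●○
t=25: ○○○○○○○○
○○○○○○○○
○○○○●●○○
○○○●○○○○
○○○●○●^○
○○○○●●○○
○○○○○●●○
t=26: ○○○○○○○○
○○○○○○○○
○○○○●●○○
○○○●○○○○
○○○●○●●>
○○○○●●○○
○○○○○●●○
t=27: ○○○○○○○○
○○○○○○○○
○○○○●●○○
○○○●○○○○
○○○●○●●●
○○○○●●○v
○○○○○●●○
t=28: ○○○○○○○○
○○○○○○○○
○○○○●●○○
○○○●○○○○
○○○●○●●●
○○○○●●<●
○○○○○●●○
t=29: ○○○○○○○○
○○○○○○○○
○○○○●●○○
○○○●○○○○
○○○●○●^●
○○○○●●●●
○○○○○●●○
t=30: ○○○○○○○○
○○○○○○○○
○○○○●●○○
○○○●○○○○
○○○●○<○●
○○○○●●●●
○○○○○●●○
t=31: ○○○○○○○○
○○○○○○○○
○○○○●●○○
○○○●○○○○
○○○●○○○●
○○○○●v●●
○○○○○●●○
t=32: ○○○○○○○○
○○○○○○○○
○○○○●●○○
○○○●○○○○
○○○●○○○●
○○○○●○>●
○○○○○●●○
t=33: ○○○○○○○○
○○○○○○○○
○○○○●●○○
○○○●○○○○
○○○●○○^●
○○○○●○○●
○○○○○●●○
t=34: ○○○○○○○○
○○○○○○○○
○○○○●●○○
○○○●○○○○
○○○●○○●>
○○○○●○○●
○○○○○●●○
t=35: ○○○○○○○○
○○○○○○○○
○○○○●●○○
○○○●○○○^
○○○●○○●○
○○○○●○○●
○○○○○●●○
t=36: ○○○○○○○○
○○○○○○○○
○○○○●●○○
>○○●○○○●
○○○●○○●○
○○○○●○○●
○○○○○●●○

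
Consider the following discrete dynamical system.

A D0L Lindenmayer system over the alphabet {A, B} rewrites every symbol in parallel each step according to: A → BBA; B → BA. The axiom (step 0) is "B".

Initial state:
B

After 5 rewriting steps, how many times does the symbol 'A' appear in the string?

gen 0: B
gen 1: BA
gen 2: BABBA
gen 3: BABBABABABBA
gen 4: BABBABABABBABABBABABBABABABBA
gen 5: BABBABABABBABABBABABBABABABBABABBABABABBABABBABABABBABABBABABBABABABBA

29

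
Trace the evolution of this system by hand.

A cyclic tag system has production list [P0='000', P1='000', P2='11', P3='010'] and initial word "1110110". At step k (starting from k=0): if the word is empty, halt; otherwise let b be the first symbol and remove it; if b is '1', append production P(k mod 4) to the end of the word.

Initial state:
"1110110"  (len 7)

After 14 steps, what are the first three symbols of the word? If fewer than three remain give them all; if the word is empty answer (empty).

t=0: "1110110"  (len 7)
t=1: "110110000"  (len 9)
t=2: "10110000000"  (len 11)
t=3: "011000000011"  (len 12)
t=4: "11000000011"  (len 11)
t=5: "1000000011000"  (len 13)
t=6: "000000011000000"  (len 15)
t=7: "00000011000000"  (len 14)
t=8: "0000011000000"  (len 13)
t=9: "000011000000"  (len 12)
t=10: "00011000000"  (len 11)
t=11: "0011000000"  (len 10)
t=12: "011000000"  (len 9)
t=13: "11000000"  (len 8)
t=14: "1000000000"  (len 10)

100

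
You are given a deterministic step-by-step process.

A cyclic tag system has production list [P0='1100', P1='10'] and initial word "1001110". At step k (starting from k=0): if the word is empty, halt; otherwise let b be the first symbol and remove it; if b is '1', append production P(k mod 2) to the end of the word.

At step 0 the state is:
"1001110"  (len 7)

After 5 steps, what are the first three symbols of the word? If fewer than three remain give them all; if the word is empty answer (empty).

0) "1001110"  (len 7)
1) "0011101100"  (len 10)
2) "011101100"  (len 9)
3) "11101100"  (len 8)
4) "110110010"  (len 9)
5) "101100101100"  (len 12)

101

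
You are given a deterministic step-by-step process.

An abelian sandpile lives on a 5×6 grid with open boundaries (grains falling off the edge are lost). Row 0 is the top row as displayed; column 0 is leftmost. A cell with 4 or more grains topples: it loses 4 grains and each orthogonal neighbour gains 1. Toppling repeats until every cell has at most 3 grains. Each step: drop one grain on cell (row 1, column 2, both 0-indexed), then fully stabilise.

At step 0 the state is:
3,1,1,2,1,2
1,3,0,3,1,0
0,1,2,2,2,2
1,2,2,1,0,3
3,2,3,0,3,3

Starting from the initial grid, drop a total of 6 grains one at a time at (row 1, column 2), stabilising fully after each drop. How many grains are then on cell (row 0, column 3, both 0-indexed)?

3

k=0  3,1,1,2,1,2
1,3,0,3,1,0
0,1,2,2,2,2
1,2,2,1,0,3
3,2,3,0,3,3
k=1  3,1,1,2,1,2
1,3,1,3,1,0
0,1,2,2,2,2
1,2,2,1,0,3
3,2,3,0,3,3
k=2  3,1,1,2,1,2
1,3,2,3,1,0
0,1,2,2,2,2
1,2,2,1,0,3
3,2,3,0,3,3
k=3  3,1,1,2,1,2
1,3,3,3,1,0
0,1,2,2,2,2
1,2,2,1,0,3
3,2,3,0,3,3
k=4  3,2,2,3,1,2
2,0,2,0,2,0
0,2,3,3,2,2
1,2,2,1,0,3
3,2,3,0,3,3
k=5  3,2,2,3,1,2
2,0,3,0,2,0
0,2,3,3,2,2
1,2,2,1,0,3
3,2,3,0,3,3
k=6  3,2,3,3,1,2
2,1,1,2,2,0
0,3,1,0,3,2
1,2,3,2,0,3
3,2,3,0,3,3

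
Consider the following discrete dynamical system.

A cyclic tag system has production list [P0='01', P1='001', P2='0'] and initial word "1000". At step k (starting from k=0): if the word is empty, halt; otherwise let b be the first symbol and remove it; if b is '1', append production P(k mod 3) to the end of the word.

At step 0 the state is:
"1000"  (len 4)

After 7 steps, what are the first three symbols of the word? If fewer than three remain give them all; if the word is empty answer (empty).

(empty)

k=0  "1000"  (len 4)
k=1  "00001"  (len 5)
k=2  "0001"  (len 4)
k=3  "001"  (len 3)
k=4  "01"  (len 2)
k=5  "1"  (len 1)
k=6  "0"  (len 1)
k=7  (halted — word empty)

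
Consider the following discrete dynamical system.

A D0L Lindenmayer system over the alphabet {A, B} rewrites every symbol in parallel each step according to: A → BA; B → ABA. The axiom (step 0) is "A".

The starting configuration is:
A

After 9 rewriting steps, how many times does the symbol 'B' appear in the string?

985

gen 0: A
gen 1: BA
gen 2: ABABA
gen 3: BAABABAABABA
gen 4: ABABABAABABAABABABAABABAABABA
gen 5: BAABABAABABAABABABAABABAABABABAABABAABABAABABABAABABAABABABAABABAABABA
gen 6: ABABABAABABAABABABAABABAABABABAABABAABABAABABABAABABAABABA…ABABABAABABAABABABAABABAABABAABABABAABABAABABABAABABAABABA  (len 169)
gen 7: BAABABAABABAABABABAABABAABABABAABABAABABAABABABAABABAABABA…ABABABAABABAABABABAABABAABABAABABABAABABAABABABAABABAABABA  (len 408)
gen 8: ABABABAABABAABABABAABABAABABABAABABAABABAABABABAABABAABABA…ABABABAABABAABABABAABABAABABAABABABAABABAABABABAABABAABABA  (len 985)
gen 9: BAABABAABABAABABABAABABAABABABAABABAABABAABABABAABABAABABA…ABABABAABABAABABABAABABAABABAABABABAABABAABABABAABABAABABA  (len 2378)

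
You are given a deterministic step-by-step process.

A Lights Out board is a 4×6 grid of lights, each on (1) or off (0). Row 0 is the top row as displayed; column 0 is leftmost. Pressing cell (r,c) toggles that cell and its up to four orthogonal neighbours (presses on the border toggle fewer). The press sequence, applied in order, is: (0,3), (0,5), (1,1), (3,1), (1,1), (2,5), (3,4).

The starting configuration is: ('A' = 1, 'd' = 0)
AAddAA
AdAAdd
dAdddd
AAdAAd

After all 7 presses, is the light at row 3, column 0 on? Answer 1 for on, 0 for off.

step 0: AAddAA
AdAAdd
dAdddd
AAdAAd
step 1: AAAAdA
AdAddd
dAdddd
AAdAAd
step 2: AAAAAd
AdAddA
dAdddd
AAdAAd
step 3: AdAAAd
dAdddA
dddddd
AAdAAd
step 4: AdAAAd
dAdddA
dAdddd
ddAAAd
step 5: AAAAAd
AdAddA
dddddd
ddAAAd
step 6: AAAAAd
AdAddd
ddddAA
ddAAAA
step 7: AAAAAd
AdAddd
dddddA
ddAddd

0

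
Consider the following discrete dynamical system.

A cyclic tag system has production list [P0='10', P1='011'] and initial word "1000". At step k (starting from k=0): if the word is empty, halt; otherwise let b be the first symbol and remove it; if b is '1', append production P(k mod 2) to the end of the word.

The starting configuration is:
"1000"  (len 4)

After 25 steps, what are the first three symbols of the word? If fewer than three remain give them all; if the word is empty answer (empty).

010

t=0: "1000"  (len 4)
t=1: "00010"  (len 5)
t=2: "0010"  (len 4)
t=3: "010"  (len 3)
t=4: "10"  (len 2)
t=5: "010"  (len 3)
t=6: "10"  (len 2)
t=7: "010"  (len 3)
t=8: "10"  (len 2)
t=9: "010"  (len 3)
t=10: "10"  (len 2)
t=11: "010"  (len 3)
t=12: "10"  (len 2)
t=13: "010"  (len 3)
t=14: "10"  (len 2)
t=15: "010"  (len 3)
t=16: "10"  (len 2)
t=17: "010"  (len 3)
t=18: "10"  (len 2)
t=19: "010"  (len 3)
t=20: "10"  (len 2)
t=21: "010"  (len 3)
t=22: "10"  (len 2)
t=23: "010"  (len 3)
t=24: "10"  (len 2)
t=25: "010"  (len 3)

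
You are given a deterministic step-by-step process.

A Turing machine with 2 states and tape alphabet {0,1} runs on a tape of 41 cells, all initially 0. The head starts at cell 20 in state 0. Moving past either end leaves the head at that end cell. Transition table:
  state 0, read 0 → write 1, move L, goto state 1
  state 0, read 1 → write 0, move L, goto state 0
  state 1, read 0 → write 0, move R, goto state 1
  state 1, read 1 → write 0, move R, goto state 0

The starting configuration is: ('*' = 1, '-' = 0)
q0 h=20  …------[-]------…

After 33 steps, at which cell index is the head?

k=0  q0 h=20  …------[-]------…
k=1  q1 h=19  …------[-]*-----…
k=2  q1 h=20  …------[*]------…
k=3  q0 h=21  …------[-]------…
k=4  q1 h=20  …------[-]*-----…
k=5  q1 h=21  …------[*]------…
k=6  q0 h=22  …------[-]------…
k=7  q1 h=21  …------[-]*-----…
k=8  q1 h=22  …------[*]------…
k=9  q0 h=23  …------[-]------…
k=10  q1 h=22  …------[-]*-----…
k=11  q1 h=23  …------[*]------…
k=12  q0 h=24  …------[-]------…
k=13  q1 h=23  …------[-]*-----…
k=14  q1 h=24  …------[*]------…
k=15  q0 h=25  …------[-]------…
k=16  q1 h=24  …------[-]*-----…
k=17  q1 h=25  …------[*]------…
k=18  q0 h=26  …------[-]------…
k=19  q1 h=25  …------[-]*-----…
k=20  q1 h=26  …------[*]------…
k=21  q0 h=27  …------[-]------…
k=22  q1 h=26  …------[-]*-----…
k=23  q1 h=27  …------[*]------…
k=24  q0 h=28  …------[-]------…
k=25  q1 h=27  …------[-]*-----…
k=26  q1 h=28  …------[*]------…
k=27  q0 h=29  …------[-]------…
k=28  q1 h=28  …------[-]*-----…
k=29  q1 h=29  …------[*]------…
k=30  q0 h=30  …------[-]------…
k=31  q1 h=29  …------[-]*-----…
k=32  q1 h=30  …------[*]------…
k=33  q0 h=31  …------[-]------…

31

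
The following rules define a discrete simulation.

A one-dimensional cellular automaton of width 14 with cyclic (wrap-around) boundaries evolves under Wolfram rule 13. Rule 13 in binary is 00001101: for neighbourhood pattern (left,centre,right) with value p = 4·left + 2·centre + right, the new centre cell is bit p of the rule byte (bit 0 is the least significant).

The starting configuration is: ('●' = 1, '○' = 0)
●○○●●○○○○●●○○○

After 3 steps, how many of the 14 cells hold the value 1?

5

[0] ●○○●●○○○○●●○○○
[1] ●○○●○○●●○●○○●○
[2] ●○○●○○●○○●○○●○
[3] ●○○●○○●○○●○○●○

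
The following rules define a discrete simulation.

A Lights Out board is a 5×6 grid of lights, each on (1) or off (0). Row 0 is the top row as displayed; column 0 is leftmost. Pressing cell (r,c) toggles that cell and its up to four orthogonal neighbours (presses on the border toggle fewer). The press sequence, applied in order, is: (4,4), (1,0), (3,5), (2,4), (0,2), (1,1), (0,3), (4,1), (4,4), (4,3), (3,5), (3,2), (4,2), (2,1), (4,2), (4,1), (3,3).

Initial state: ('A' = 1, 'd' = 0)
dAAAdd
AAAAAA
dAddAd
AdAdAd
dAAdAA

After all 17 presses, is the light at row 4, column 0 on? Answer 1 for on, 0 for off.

[0] dAAAdd
AAAAAA
dAddAd
AdAdAd
dAAdAA
[1] dAAAdd
AAAAAA
dAddAd
AdAddd
dAAAdd
[2] AAAAdd
ddAAAA
AAddAd
AdAddd
dAAAdd
[3] AAAAdd
ddAAAA
AAddAA
AdAdAA
dAAAdA
[4] AAAAdd
ddAAdA
AAdAdd
AdAddA
dAAAdA
[5] Addddd
dddAdA
AAdAdd
AdAddA
dAAAdA
[6] AAdddd
AAAAdA
AddAdd
AdAddA
dAAAdA
[7] AAAAAd
AAAddA
AddAdd
AdAddA
dAAAdA
[8] AAAAAd
AAAddA
AddAdd
AAAddA
AddAdA
[9] AAAAAd
AAAddA
AddAdd
AAAdAA
AdddAd
[10] AAAAAd
AAAddA
AddAdd
AAAAAA
AdAAdd
[11] AAAAAd
AAAddA
AddAdA
AAAAdd
AdAAdA
[12] AAAAAd
AAAddA
AdAAdA
Addddd
AddAdA
[13] AAAAAd
AAAddA
AdAAdA
AdAddd
AAAddA
[14] AAAAAd
AdAddA
dAdAdA
AAAddd
AAAddA
[15] AAAAAd
AdAddA
dAdAdA
AAdddd
AddAdA
[16] AAAAAd
AdAddA
dAdAdA
Addddd
dAAAdA
[17] AAAAAd
AdAddA
dAdddA
AdAAAd
dAAddA

0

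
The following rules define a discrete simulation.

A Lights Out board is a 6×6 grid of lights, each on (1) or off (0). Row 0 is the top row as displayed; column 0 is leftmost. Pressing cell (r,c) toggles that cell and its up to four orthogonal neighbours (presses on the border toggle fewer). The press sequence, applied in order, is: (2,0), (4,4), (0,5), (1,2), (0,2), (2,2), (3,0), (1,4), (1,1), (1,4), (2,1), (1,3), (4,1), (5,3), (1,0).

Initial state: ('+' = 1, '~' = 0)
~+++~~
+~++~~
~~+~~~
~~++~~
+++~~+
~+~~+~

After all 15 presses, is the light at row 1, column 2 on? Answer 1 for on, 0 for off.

0

[0] ~+++~~
+~++~~
~~+~~~
~~++~~
+++~~+
~+~~+~
[1] ~+++~~
~~++~~
+++~~~
+~++~~
+++~~+
~+~~+~
[2] ~+++~~
~~++~~
+++~~~
+~+++~
+++++~
~+~~~~
[3] ~+++++
~~++~+
+++~~~
+~+++~
+++++~
~+~~~~
[4] ~+~+++
~+~~~+
++~~~~
+~+++~
+++++~
~+~~~~
[5] ~~+~++
~++~~+
++~~~~
+~+++~
+++++~
~+~~~~
[6] ~~+~++
~+~~~+
+~++~~
+~~++~
+++++~
~+~~~~
[7] ~~+~++
~+~~~+
~~++~~
~+~++~
~++++~
~+~~~~
[8] ~~+~~+
~+~++~
~~+++~
~+~++~
~++++~
~+~~~~
[9] ~++~~+
+~+++~
~++++~
~+~++~
~++++~
~+~~~~
[10] ~++~++
+~+~~+
~+++~~
~+~++~
~++++~
~+~~~~
[11] ~++~++
+++~~+
+~~+~~
~~~++~
~++++~
~+~~~~
[12] ~+++++
++~+++
+~~~~~
~~~++~
~++++~
~+~~~~
[13] ~+++++
++~+++
+~~~~~
~+~++~
+~~++~
~~~~~~
[14] ~+++++
++~+++
+~~~~~
~+~++~
+~~~+~
~~+++~
[15] ++++++
~~~+++
~~~~~~
~+~++~
+~~~+~
~~+++~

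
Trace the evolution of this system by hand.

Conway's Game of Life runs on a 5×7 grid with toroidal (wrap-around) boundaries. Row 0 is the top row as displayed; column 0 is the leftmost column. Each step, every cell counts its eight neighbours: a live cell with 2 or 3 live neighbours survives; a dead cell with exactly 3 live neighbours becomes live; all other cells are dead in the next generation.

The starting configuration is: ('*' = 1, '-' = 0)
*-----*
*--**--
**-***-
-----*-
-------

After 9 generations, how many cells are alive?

6

k=0  *-----*
*--**--
**-***-
-----*-
-------
k=1  *-----*
--**---
****-*-
-----**
------*
k=2  *-----*
---**--
**-*-*-
-**-**-
-------
k=3  -------
-*****-
**---**
*******
**---**
k=4  ---*---
-*****-
-------
---*---
---*---
k=5  -------
--***--
-------
-------
--***--
k=6  -------
---*---
---*---
---*---
---*---
k=7  -------
-------
--***--
--***--
-------
k=8  -------
---*---
--*-*--
--*-*--
---*---
k=9  -------
---*---
--*-*--
--*-*--
---*---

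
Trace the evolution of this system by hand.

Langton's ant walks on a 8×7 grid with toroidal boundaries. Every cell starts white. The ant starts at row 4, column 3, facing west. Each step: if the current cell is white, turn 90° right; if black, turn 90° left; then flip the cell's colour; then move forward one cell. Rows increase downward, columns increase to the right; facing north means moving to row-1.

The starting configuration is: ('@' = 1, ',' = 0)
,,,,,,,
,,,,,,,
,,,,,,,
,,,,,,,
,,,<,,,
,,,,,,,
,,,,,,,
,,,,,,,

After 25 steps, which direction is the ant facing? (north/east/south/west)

north

gen 0: ,,,,,,,
,,,,,,,
,,,,,,,
,,,,,,,
,,,<,,,
,,,,,,,
,,,,,,,
,,,,,,,
gen 1: ,,,,,,,
,,,,,,,
,,,,,,,
,,,^,,,
,,,@,,,
,,,,,,,
,,,,,,,
,,,,,,,
gen 2: ,,,,,,,
,,,,,,,
,,,,,,,
,,,@>,,
,,,@,,,
,,,,,,,
,,,,,,,
,,,,,,,
gen 3: ,,,,,,,
,,,,,,,
,,,,,,,
,,,@@,,
,,,@v,,
,,,,,,,
,,,,,,,
,,,,,,,
gen 4: ,,,,,,,
,,,,,,,
,,,,,,,
,,,@@,,
,,,<@,,
,,,,,,,
,,,,,,,
,,,,,,,
gen 5: ,,,,,,,
,,,,,,,
,,,,,,,
,,,@@,,
,,,,@,,
,,,v,,,
,,,,,,,
,,,,,,,
gen 6: ,,,,,,,
,,,,,,,
,,,,,,,
,,,@@,,
,,,,@,,
,,<@,,,
,,,,,,,
,,,,,,,
gen 7: ,,,,,,,
,,,,,,,
,,,,,,,
,,,@@,,
,,^,@,,
,,@@,,,
,,,,,,,
,,,,,,,
gen 8: ,,,,,,,
,,,,,,,
,,,,,,,
,,,@@,,
,,@>@,,
,,@@,,,
,,,,,,,
,,,,,,,
gen 9: ,,,,,,,
,,,,,,,
,,,,,,,
,,,@@,,
,,@@@,,
,,@v,,,
,,,,,,,
,,,,,,,
gen 10: ,,,,,,,
,,,,,,,
,,,,,,,
,,,@@,,
,,@@@,,
,,@,>,,
,,,,,,,
,,,,,,,
gen 11: ,,,,,,,
,,,,,,,
,,,,,,,
,,,@@,,
,,@@@,,
,,@,@,,
,,,,v,,
,,,,,,,
gen 12: ,,,,,,,
,,,,,,,
,,,,,,,
,,,@@,,
,,@@@,,
,,@,@,,
,,,<@,,
,,,,,,,
gen 13: ,,,,,,,
,,,,,,,
,,,,,,,
,,,@@,,
,,@@@,,
,,@^@,,
,,,@@,,
,,,,,,,
gen 14: ,,,,,,,
,,,,,,,
,,,,,,,
,,,@@,,
,,@@@,,
,,@@>,,
,,,@@,,
,,,,,,,
gen 15: ,,,,,,,
,,,,,,,
,,,,,,,
,,,@@,,
,,@@^,,
,,@@,,,
,,,@@,,
,,,,,,,
gen 16: ,,,,,,,
,,,,,,,
,,,,,,,
,,,@@,,
,,@<,,,
,,@@,,,
,,,@@,,
,,,,,,,
gen 17: ,,,,,,,
,,,,,,,
,,,,,,,
,,,@@,,
,,@,,,,
,,@v,,,
,,,@@,,
,,,,,,,
gen 18: ,,,,,,,
,,,,,,,
,,,,,,,
,,,@@,,
,,@,,,,
,,@,>,,
,,,@@,,
,,,,,,,
gen 19: ,,,,,,,
,,,,,,,
,,,,,,,
,,,@@,,
,,@,,,,
,,@,@,,
,,,@v,,
,,,,,,,
gen 20: ,,,,,,,
,,,,,,,
,,,,,,,
,,,@@,,
,,@,,,,
,,@,@,,
,,,@,>,
,,,,,,,
gen 21: ,,,,,,,
,,,,,,,
,,,,,,,
,,,@@,,
,,@,,,,
,,@,@,,
,,,@,@,
,,,,,v,
gen 22: ,,,,,,,
,,,,,,,
,,,,,,,
,,,@@,,
,,@,,,,
,,@,@,,
,,,@,@,
,,,,<@,
gen 23: ,,,,,,,
,,,,,,,
,,,,,,,
,,,@@,,
,,@,,,,
,,@,@,,
,,,@^@,
,,,,@@,
gen 24: ,,,,,,,
,,,,,,,
,,,,,,,
,,,@@,,
,,@,,,,
,,@,@,,
,,,@@>,
,,,,@@,
gen 25: ,,,,,,,
,,,,,,,
,,,,,,,
,,,@@,,
,,@,,,,
,,@,@^,
,,,@@,,
,,,,@@,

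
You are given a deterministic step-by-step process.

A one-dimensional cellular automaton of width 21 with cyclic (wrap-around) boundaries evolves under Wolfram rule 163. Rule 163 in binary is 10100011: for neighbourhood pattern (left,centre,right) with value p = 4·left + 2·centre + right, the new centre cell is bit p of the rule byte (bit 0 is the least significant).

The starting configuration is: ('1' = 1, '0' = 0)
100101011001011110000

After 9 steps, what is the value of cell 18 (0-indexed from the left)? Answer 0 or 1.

0

0) 100101011001011110000
1) 001010100010101100111
2) 010101001101010001010
3) 101010010010100110100
4) 010100100101001001001
5) 101001001010010010010
6) 010010010100100100101
7) 100100101001001001010
8) 001001010010010010101
9) 010010100100100101010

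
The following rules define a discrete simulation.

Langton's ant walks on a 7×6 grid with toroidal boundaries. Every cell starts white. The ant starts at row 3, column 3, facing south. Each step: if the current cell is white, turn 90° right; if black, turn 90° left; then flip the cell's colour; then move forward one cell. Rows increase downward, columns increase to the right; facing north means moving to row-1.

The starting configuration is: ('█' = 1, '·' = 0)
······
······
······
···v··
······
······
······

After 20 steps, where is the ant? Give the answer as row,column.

step 0: ······
······
······
···v··
······
······
······
step 1: ······
······
······
··<█··
······
······
······
step 2: ······
······
··^···
··██··
······
······
······
step 3: ······
······
··█>··
··██··
······
······
······
step 4: ······
······
··██··
··█v··
······
······
······
step 5: ······
······
··██··
··█·>·
······
······
······
step 6: ······
······
··██··
··█·█·
····v·
······
······
step 7: ······
······
··██··
··█·█·
···<█·
······
······
step 8: ······
······
··██··
··█^█·
···██·
······
······
step 9: ······
······
··██··
··██>·
···██·
······
······
step 10: ······
······
··██^·
··██··
···██·
······
······
step 11: ······
······
··███>
··██··
···██·
······
······
step 12: ······
······
··████
··██·v
···██·
······
······
step 13: ······
······
··████
··██<█
···██·
······
······
step 14: ······
······
··██^█
··████
···██·
······
······
step 15: ······
······
··█<·█
··████
···██·
······
······
step 16: ······
······
··█··█
··█v██
···██·
······
······
step 17: ······
······
··█··█
··█·>█
···██·
······
······
step 18: ······
······
··█·^█
··█··█
···██·
······
······
step 19: ······
······
··█·█>
··█··█
···██·
······
······
step 20: ······
·····^
··█·█·
··█··█
···██·
······
······

1,5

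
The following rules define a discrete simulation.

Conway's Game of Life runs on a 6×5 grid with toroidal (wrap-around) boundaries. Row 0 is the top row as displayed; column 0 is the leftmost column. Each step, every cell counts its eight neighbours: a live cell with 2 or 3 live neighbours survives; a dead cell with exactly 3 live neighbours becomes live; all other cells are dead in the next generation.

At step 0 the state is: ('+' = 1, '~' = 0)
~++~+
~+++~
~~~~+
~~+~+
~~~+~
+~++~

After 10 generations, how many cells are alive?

gen 0: ~++~+
~+++~
~~~~+
~~+~+
~~~+~
+~++~
gen 1: ~~~~+
~+~~+
++~~+
~~~~+
~+~~~
+~~~~
gen 2: ~~~~+
~+~++
~+~++
~+~~+
+~~~~
+~~~~
gen 3: ~~~++
~~~~~
~+~~~
~++++
++~~+
+~~~+
gen 4: +~~++
~~~~~
++~+~
~~~++
~~~~~
~+~~~
gen 5: +~~~+
~+++~
+~++~
+~+++
~~~~~
+~~~+
gen 6: ~~+~~
~~~~~
+~~~~
+~+~~
~+~~~
+~~~+
gen 7: ~~~~~
~~~~~
~+~~~
+~~~~
~+~~+
++~~~
gen 8: ~~~~~
~~~~~
~~~~~
++~~~
~+~~+
++~~~
gen 9: ~~~~~
~~~~~
~~~~~
++~~~
~~+~+
++~~~
gen 10: ~~~~~
~~~~~
~~~~~
++~~~
~~+~+
++~~~

6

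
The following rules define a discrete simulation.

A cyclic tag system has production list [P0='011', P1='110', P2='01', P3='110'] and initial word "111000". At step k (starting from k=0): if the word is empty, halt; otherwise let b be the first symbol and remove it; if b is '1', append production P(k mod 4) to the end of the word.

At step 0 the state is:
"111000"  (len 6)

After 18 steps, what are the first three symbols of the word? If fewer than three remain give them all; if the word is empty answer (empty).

gen 0: "111000"  (len 6)
gen 1: "11000011"  (len 8)
gen 2: "1000011110"  (len 10)
gen 3: "00001111001"  (len 11)
gen 4: "0001111001"  (len 10)
gen 5: "001111001"  (len 9)
gen 6: "01111001"  (len 8)
gen 7: "1111001"  (len 7)
gen 8: "111001110"  (len 9)
gen 9: "11001110011"  (len 11)
gen 10: "1001110011110"  (len 13)
gen 11: "00111001111001"  (len 14)
gen 12: "0111001111001"  (len 13)
gen 13: "111001111001"  (len 12)
gen 14: "11001111001110"  (len 14)
gen 15: "100111100111001"  (len 15)
gen 16: "00111100111001110"  (len 17)
gen 17: "0111100111001110"  (len 16)
gen 18: "111100111001110"  (len 15)

111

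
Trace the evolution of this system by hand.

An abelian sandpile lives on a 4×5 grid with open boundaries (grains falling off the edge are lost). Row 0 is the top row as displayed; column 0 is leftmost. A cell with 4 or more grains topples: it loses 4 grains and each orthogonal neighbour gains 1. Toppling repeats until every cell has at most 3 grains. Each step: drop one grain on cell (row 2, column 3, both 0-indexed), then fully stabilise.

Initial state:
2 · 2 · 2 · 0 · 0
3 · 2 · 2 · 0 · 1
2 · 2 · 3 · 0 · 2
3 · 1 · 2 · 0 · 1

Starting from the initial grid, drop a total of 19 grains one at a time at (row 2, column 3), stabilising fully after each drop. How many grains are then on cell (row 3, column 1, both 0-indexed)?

t=0: 2 · 2 · 2 · 0 · 0
3 · 2 · 2 · 0 · 1
2 · 2 · 3 · 0 · 2
3 · 1 · 2 · 0 · 1
t=1: 2 · 2 · 2 · 0 · 0
3 · 2 · 2 · 0 · 1
2 · 2 · 3 · 1 · 2
3 · 1 · 2 · 0 · 1
t=2: 2 · 2 · 2 · 0 · 0
3 · 2 · 2 · 0 · 1
2 · 2 · 3 · 2 · 2
3 · 1 · 2 · 0 · 1
t=3: 2 · 2 · 2 · 0 · 0
3 · 2 · 2 · 0 · 1
2 · 2 · 3 · 3 · 2
3 · 1 · 2 · 0 · 1
t=4: 2 · 2 · 2 · 0 · 0
3 · 2 · 3 · 1 · 1
2 · 3 · 0 · 1 · 3
3 · 1 · 3 · 1 · 1
t=5: 2 · 2 · 2 · 0 · 0
3 · 2 · 3 · 1 · 1
2 · 3 · 0 · 2 · 3
3 · 1 · 3 · 1 · 1
t=6: 2 · 2 · 2 · 0 · 0
3 · 2 · 3 · 1 · 1
2 · 3 · 0 · 3 · 3
3 · 1 · 3 · 1 · 1
t=7: 2 · 2 · 2 · 0 · 0
3 · 2 · 3 · 2 · 2
2 · 3 · 1 · 1 · 0
3 · 1 · 3 · 2 · 2
t=8: 2 · 2 · 2 · 0 · 0
3 · 2 · 3 · 2 · 2
2 · 3 · 1 · 2 · 0
3 · 1 · 3 · 2 · 2
t=9: 2 · 2 · 2 · 0 · 0
3 · 2 · 3 · 2 · 2
2 · 3 · 1 · 3 · 0
3 · 1 · 3 · 2 · 2
t=10: 2 · 2 · 2 · 0 · 0
3 · 2 · 3 · 3 · 2
2 · 3 · 2 · 0 · 1
3 · 1 · 3 · 3 · 2
t=11: 2 · 2 · 2 · 0 · 0
3 · 2 · 3 · 3 · 2
2 · 3 · 2 · 1 · 1
3 · 1 · 3 · 3 · 2
t=12: 2 · 2 · 2 · 0 · 0
3 · 2 · 3 · 3 · 2
2 · 3 · 2 · 2 · 1
3 · 1 · 3 · 3 · 2
t=13: 2 · 2 · 2 · 0 · 0
3 · 2 · 3 · 3 · 2
2 · 3 · 2 · 3 · 1
3 · 1 · 3 · 3 · 2
t=14: 3 · 3 · 3 · 1 · 0
1 · 1 · 2 · 1 · 3
1 · 3 · 2 · 3 · 2
1 · 0 · 2 · 1 · 3
t=15: 3 · 3 · 3 · 1 · 0
1 · 1 · 2 · 2 · 3
1 · 3 · 3 · 0 · 3
1 · 0 · 2 · 2 · 3
t=16: 3 · 3 · 3 · 1 · 0
1 · 1 · 2 · 2 · 3
1 · 3 · 3 · 1 · 3
1 · 0 · 2 · 2 · 3
t=17: 3 · 3 · 3 · 1 · 0
1 · 1 · 2 · 2 · 3
1 · 3 · 3 · 2 · 3
1 · 0 · 2 · 2 · 3
t=18: 3 · 3 · 3 · 1 · 0
1 · 1 · 2 · 2 · 3
1 · 3 · 3 · 3 · 3
1 · 0 · 2 · 2 · 3
t=19: 0 · 2 · 1 · 3 · 1
3 · 0 · 3 · 2 · 1
2 · 2 · 0 · 1 · 3
1 · 2 · 1 · 2 · 1

2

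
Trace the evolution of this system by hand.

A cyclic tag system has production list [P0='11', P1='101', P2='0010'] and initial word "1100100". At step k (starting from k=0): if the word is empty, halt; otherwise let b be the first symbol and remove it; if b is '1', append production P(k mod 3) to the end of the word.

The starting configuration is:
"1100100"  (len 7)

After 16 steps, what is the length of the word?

k=0  "1100100"  (len 7)
k=1  "10010011"  (len 8)
k=2  "0010011101"  (len 10)
k=3  "010011101"  (len 9)
k=4  "10011101"  (len 8)
k=5  "0011101101"  (len 10)
k=6  "011101101"  (len 9)
k=7  "11101101"  (len 8)
k=8  "1101101101"  (len 10)
k=9  "1011011010010"  (len 13)
k=10  "01101101001011"  (len 14)
k=11  "1101101001011"  (len 13)
k=12  "1011010010110010"  (len 16)
k=13  "01101001011001011"  (len 17)
k=14  "1101001011001011"  (len 16)
k=15  "1010010110010110010"  (len 19)
k=16  "01001011001011001011"  (len 20)

20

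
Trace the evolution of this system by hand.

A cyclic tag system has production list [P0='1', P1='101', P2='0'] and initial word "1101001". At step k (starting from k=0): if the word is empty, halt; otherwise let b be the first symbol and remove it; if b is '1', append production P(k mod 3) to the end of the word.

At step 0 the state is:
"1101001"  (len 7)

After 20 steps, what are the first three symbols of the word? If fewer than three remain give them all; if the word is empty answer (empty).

011

k=0  "1101001"  (len 7)
k=1  "1010011"  (len 7)
k=2  "010011101"  (len 9)
k=3  "10011101"  (len 8)
k=4  "00111011"  (len 8)
k=5  "0111011"  (len 7)
k=6  "111011"  (len 6)
k=7  "110111"  (len 6)
k=8  "10111101"  (len 8)
k=9  "01111010"  (len 8)
k=10  "1111010"  (len 7)
k=11  "111010101"  (len 9)
k=12  "110101010"  (len 9)
k=13  "101010101"  (len 9)
k=14  "01010101101"  (len 11)
k=15  "1010101101"  (len 10)
k=16  "0101011011"  (len 10)
k=17  "101011011"  (len 9)
k=18  "010110110"  (len 9)
k=19  "10110110"  (len 8)
k=20  "0110110101"  (len 10)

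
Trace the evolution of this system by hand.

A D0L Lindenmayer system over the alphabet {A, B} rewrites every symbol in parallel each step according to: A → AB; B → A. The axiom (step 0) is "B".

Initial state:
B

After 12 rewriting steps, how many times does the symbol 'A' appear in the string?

144

0) B
1) A
2) AB
3) ABA
4) ABAAB
5) ABAABABA
6) ABAABABAABAAB
7) ABAABABAABAABABAABABA
8) ABAABABAABAABABAABABAABAABABAABAAB
9) ABAABABAABAABABAABABAABAABABAABAABABAABABAABAABABAABABA
10) ABAABABAABAABABAABABAABAABABAABAABABAABABAABAABABAABABAABAABABAABAABABAABABAABAABABAABAAB
11) ABAABABAABAABABAABABAABAABABAABAABABAABABAABAABABAABABAABA…AABABAABABAABAABABAABABAABAABABAABAABABAABABAABAABABAABABA  (len 144)
12) ABAABABAABAABABAABABAABAABABAABAABABAABABAABAABABAABABAABA…AABABAABABAABAABABAABABAABAABABAABAABABAABABAABAABABAABAAB  (len 233)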